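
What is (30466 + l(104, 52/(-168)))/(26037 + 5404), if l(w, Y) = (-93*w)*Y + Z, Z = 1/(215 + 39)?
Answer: 59491379/55902098 ≈ 1.0642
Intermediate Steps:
Z = 1/254 ≈ 0.0039370
l(w, Y) = 1/254 - 93*Y*w (l(w, Y) = (-93*w)*Y + 1/254 = -93*Y*w + 1/254 = 1/254 - 93*Y*w)
(30466 + l(104, 52/(-168)))/(26037 + 5404) = (30466 + (1/254 - 93*52/(-168)*104))/(26037 + 5404) = (30466 + (1/254 - 93*52*(-1/168)*104))/31441 = (30466 + (1/254 - 93*(-13/42)*104))*(1/31441) = (30466 + (1/254 + 20956/7))*(1/31441) = (30466 + 5322831/1778)*(1/31441) = (59491379/1778)*(1/31441) = 59491379/55902098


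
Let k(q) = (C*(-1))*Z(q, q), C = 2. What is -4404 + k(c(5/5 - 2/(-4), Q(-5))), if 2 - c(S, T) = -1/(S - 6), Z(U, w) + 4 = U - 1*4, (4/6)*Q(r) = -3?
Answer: -39524/9 ≈ -4391.6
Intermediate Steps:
Q(r) = -9/2 (Q(r) = (3/2)*(-3) = -9/2)
Z(U, w) = -8 + U (Z(U, w) = -4 + (U - 1*4) = -4 + (U - 4) = -4 + (-4 + U) = -8 + U)
c(S, T) = 2 + 1/(-6 + S) (c(S, T) = 2 - (-1)/(S - 6) = 2 - (-1)/(-6 + S) = 2 + 1/(-6 + S))
k(q) = 16 - 2*q (k(q) = (2*(-1))*(-8 + q) = -2*(-8 + q) = 16 - 2*q)
-4404 + k(c(5/5 - 2/(-4), Q(-5))) = -4404 + (16 - 2*(-11 + 2*(5/5 - 2/(-4)))/(-6 + (5/5 - 2/(-4)))) = -4404 + (16 - 2*(-11 + 2*(5*(1/5) - 2*(-1/4)))/(-6 + (5*(1/5) - 2*(-1/4)))) = -4404 + (16 - 2*(-11 + 2*(1 + 1/2))/(-6 + (1 + 1/2))) = -4404 + (16 - 2*(-11 + 2*(3/2))/(-6 + 3/2)) = -4404 + (16 - 2*(-11 + 3)/(-9/2)) = -4404 + (16 - (-4)*(-8)/9) = -4404 + (16 - 2*16/9) = -4404 + (16 - 32/9) = -4404 + 112/9 = -39524/9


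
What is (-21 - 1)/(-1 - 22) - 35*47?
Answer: -37813/23 ≈ -1644.0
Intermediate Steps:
(-21 - 1)/(-1 - 22) - 35*47 = -22/(-23) - 1645 = -22*(-1/23) - 1645 = 22/23 - 1645 = -37813/23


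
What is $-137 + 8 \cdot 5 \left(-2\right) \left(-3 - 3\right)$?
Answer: $343$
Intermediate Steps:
$-137 + 8 \cdot 5 \left(-2\right) \left(-3 - 3\right) = -137 + 8 \left(- 10 \left(-3 - 3\right)\right) = -137 + 8 \left(\left(-10\right) \left(-6\right)\right) = -137 + 8 \cdot 60 = -137 + 480 = 343$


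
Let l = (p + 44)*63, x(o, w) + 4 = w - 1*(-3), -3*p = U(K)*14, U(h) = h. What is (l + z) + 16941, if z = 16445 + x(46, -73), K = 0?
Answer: 36084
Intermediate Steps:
p = 0 (p = -0*14 = -⅓*0 = 0)
x(o, w) = -1 + w (x(o, w) = -4 + (w - 1*(-3)) = -4 + (w + 3) = -4 + (3 + w) = -1 + w)
l = 2772 (l = (0 + 44)*63 = 44*63 = 2772)
z = 16371 (z = 16445 + (-1 - 73) = 16445 - 74 = 16371)
(l + z) + 16941 = (2772 + 16371) + 16941 = 19143 + 16941 = 36084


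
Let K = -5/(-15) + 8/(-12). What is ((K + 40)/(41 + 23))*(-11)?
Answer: -1309/192 ≈ -6.8177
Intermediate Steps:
K = -1/3 (K = -5*(-1/15) + 8*(-1/12) = 1/3 - 2/3 = -1/3 ≈ -0.33333)
((K + 40)/(41 + 23))*(-11) = ((-1/3 + 40)/(41 + 23))*(-11) = ((119/3)/64)*(-11) = ((119/3)*(1/64))*(-11) = (119/192)*(-11) = -1309/192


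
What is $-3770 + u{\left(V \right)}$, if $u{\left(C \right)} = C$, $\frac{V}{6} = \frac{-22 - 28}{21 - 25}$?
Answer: $-3695$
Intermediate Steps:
$V = 75$ ($V = 6 \frac{-22 - 28}{21 - 25} = 6 \left(- \frac{50}{-4}\right) = 6 \left(\left(-50\right) \left(- \frac{1}{4}\right)\right) = 6 \cdot \frac{25}{2} = 75$)
$-3770 + u{\left(V \right)} = -3770 + 75 = -3695$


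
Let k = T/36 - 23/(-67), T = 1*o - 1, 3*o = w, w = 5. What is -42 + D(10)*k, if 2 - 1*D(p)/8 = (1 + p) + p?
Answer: -175462/1809 ≈ -96.994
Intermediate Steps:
o = 5/3 (o = (1/3)*5 = 5/3 ≈ 1.6667)
T = 2/3 (T = 1*(5/3) - 1 = 5/3 - 1 = 2/3 ≈ 0.66667)
D(p) = 8 - 16*p (D(p) = 16 - 8*((1 + p) + p) = 16 - 8*(1 + 2*p) = 16 + (-8 - 16*p) = 8 - 16*p)
k = 1309/3618 (k = (2/3)/36 - 23/(-67) = (2/3)*(1/36) - 23*(-1/67) = 1/54 + 23/67 = 1309/3618 ≈ 0.36180)
-42 + D(10)*k = -42 + (8 - 16*10)*(1309/3618) = -42 + (8 - 160)*(1309/3618) = -42 - 152*1309/3618 = -42 - 99484/1809 = -175462/1809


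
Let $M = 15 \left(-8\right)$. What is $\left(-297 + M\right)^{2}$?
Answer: $173889$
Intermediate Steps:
$M = -120$
$\left(-297 + M\right)^{2} = \left(-297 - 120\right)^{2} = \left(-417\right)^{2} = 173889$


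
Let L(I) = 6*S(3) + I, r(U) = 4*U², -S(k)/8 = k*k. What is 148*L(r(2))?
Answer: -61568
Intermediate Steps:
S(k) = -8*k² (S(k) = -8*k*k = -8*k²)
L(I) = -432 + I (L(I) = 6*(-8*3²) + I = 6*(-8*9) + I = 6*(-72) + I = -432 + I)
148*L(r(2)) = 148*(-432 + 4*2²) = 148*(-432 + 4*4) = 148*(-432 + 16) = 148*(-416) = -61568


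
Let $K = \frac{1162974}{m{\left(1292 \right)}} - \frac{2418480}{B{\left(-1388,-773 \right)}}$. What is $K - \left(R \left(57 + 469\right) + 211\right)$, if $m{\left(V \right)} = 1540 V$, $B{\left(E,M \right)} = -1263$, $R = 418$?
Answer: $- \frac{91372923163133}{418827640} \approx -2.1816 \cdot 10^{5}$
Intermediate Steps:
$K = \frac{802245020427}{418827640}$ ($K = \frac{1162974}{1540 \cdot 1292} - \frac{2418480}{-1263} = \frac{1162974}{1989680} - - \frac{806160}{421} = 1162974 \cdot \frac{1}{1989680} + \frac{806160}{421} = \frac{581487}{994840} + \frac{806160}{421} = \frac{802245020427}{418827640} \approx 1915.5$)
$K - \left(R \left(57 + 469\right) + 211\right) = \frac{802245020427}{418827640} - \left(418 \left(57 + 469\right) + 211\right) = \frac{802245020427}{418827640} - \left(418 \cdot 526 + 211\right) = \frac{802245020427}{418827640} - \left(219868 + 211\right) = \frac{802245020427}{418827640} - 220079 = - \frac{91372923163133}{418827640}$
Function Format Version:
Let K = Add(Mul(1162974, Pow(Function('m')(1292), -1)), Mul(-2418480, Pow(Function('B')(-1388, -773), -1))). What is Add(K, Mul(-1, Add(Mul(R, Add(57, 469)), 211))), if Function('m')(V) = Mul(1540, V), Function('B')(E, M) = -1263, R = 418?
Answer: Rational(-91372923163133, 418827640) ≈ -2.1816e+5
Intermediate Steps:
K = Rational(802245020427, 418827640) (K = Add(Mul(1162974, Pow(Mul(1540, 1292), -1)), Mul(-2418480, Pow(-1263, -1))) = Add(Mul(1162974, Pow(1989680, -1)), Mul(-2418480, Rational(-1, 1263))) = Add(Mul(1162974, Rational(1, 1989680)), Rational(806160, 421)) = Add(Rational(581487, 994840), Rational(806160, 421)) = Rational(802245020427, 418827640) ≈ 1915.5)
Add(K, Mul(-1, Add(Mul(R, Add(57, 469)), 211))) = Add(Rational(802245020427, 418827640), Mul(-1, Add(Mul(418, Add(57, 469)), 211))) = Add(Rational(802245020427, 418827640), Mul(-1, Add(Mul(418, 526), 211))) = Add(Rational(802245020427, 418827640), Mul(-1, Add(219868, 211))) = Add(Rational(802245020427, 418827640), Mul(-1, 220079)) = Add(Rational(802245020427, 418827640), -220079) = Rational(-91372923163133, 418827640)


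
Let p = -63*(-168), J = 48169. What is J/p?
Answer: 48169/10584 ≈ 4.5511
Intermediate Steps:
p = 10584
J/p = 48169/10584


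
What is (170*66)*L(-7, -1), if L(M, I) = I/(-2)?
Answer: 5610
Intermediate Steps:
L(M, I) = -I/2 (L(M, I) = I*(-½) = -I/2)
(170*66)*L(-7, -1) = (170*66)*(-½*(-1)) = 11220*(½) = 5610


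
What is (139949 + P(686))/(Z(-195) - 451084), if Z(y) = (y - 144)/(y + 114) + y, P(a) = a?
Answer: -759429/2436884 ≈ -0.31164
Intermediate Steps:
Z(y) = y + (-144 + y)/(114 + y) (Z(y) = (-144 + y)/(114 + y) + y = y + (-144 + y)/(114 + y))
(139949 + P(686))/(Z(-195) - 451084) = (139949 + 686)/((-144 + (-195)**2 + 115*(-195))/(114 - 195) - 451084) = 140635/((-144 + 38025 - 22425)/(-81) - 451084) = 140635/(-1/81*15456 - 451084) = 140635/(-5152/27 - 451084) = 140635/(-12184420/27) = 140635*(-27/12184420) = -759429/2436884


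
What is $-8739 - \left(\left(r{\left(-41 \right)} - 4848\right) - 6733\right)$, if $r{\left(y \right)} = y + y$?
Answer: $2924$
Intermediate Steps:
$r{\left(y \right)} = 2 y$
$-8739 - \left(\left(r{\left(-41 \right)} - 4848\right) - 6733\right) = -8739 - \left(\left(2 \left(-41\right) - 4848\right) - 6733\right) = -8739 - \left(\left(-82 - 4848\right) - 6733\right) = -8739 - \left(-4930 - 6733\right) = -8739 - -11663 = -8739 + 11663 = 2924$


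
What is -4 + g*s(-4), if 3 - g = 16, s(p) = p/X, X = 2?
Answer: 22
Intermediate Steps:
s(p) = p/2
g = -13 (g = 3 - 1*16 = 3 - 16 = -13)
-4 + g*s(-4) = -4 - 13*(-4)/2 = -4 - 13*(-2) = -4 + 26 = 22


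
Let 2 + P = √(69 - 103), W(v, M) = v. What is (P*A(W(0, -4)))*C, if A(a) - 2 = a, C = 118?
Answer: -472 + 236*I*√34 ≈ -472.0 + 1376.1*I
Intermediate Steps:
P = -2 + I*√34 (P = -2 + √(69 - 103) = -2 + √(-34) = -2 + I*√34 ≈ -2.0 + 5.831*I)
A(a) = 2 + a
(P*A(W(0, -4)))*C = ((-2 + I*√34)*(2 + 0))*118 = ((-2 + I*√34)*2)*118 = (-4 + 2*I*√34)*118 = -472 + 236*I*√34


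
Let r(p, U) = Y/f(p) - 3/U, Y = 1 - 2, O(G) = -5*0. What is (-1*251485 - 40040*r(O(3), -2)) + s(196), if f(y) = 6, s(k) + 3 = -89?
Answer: -914891/3 ≈ -3.0496e+5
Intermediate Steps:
s(k) = -92 (s(k) = -3 - 89 = -92)
O(G) = 0
Y = -1
r(p, U) = -⅙ - 3/U (r(p, U) = -1/6 - 3/U = -1*⅙ - 3/U = -⅙ - 3/U)
(-1*251485 - 40040*r(O(3), -2)) + s(196) = (-1*251485 - 20020*(-18 - 1*(-2))/(3*(-2))) - 92 = (-251485 - 20020*(-1)*(-18 + 2)/(3*2)) - 92 = (-251485 - 20020*(-1)*(-16)/(3*2)) - 92 = (-251485 - 40040*4/3) - 92 = (-251485 - 160160/3) - 92 = -914615/3 - 92 = -914891/3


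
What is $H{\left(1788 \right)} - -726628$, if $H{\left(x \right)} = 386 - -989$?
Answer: $728003$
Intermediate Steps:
$H{\left(x \right)} = 1375$ ($H{\left(x \right)} = 386 + 989 = 1375$)
$H{\left(1788 \right)} - -726628 = 1375 - -726628 = 1375 + 726628 = 728003$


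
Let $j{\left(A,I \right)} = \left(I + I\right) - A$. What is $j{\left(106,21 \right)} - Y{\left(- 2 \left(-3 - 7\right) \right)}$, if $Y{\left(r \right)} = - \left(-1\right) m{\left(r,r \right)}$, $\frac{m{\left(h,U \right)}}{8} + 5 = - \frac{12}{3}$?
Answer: $8$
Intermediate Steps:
$m{\left(h,U \right)} = -72$ ($m{\left(h,U \right)} = -40 + 8 \left(- \frac{12}{3}\right) = -40 + 8 \left(\left(-12\right) \frac{1}{3}\right) = -40 + 8 \left(-4\right) = -40 - 32 = -72$)
$j{\left(A,I \right)} = - A + 2 I$ ($j{\left(A,I \right)} = 2 I - A = - A + 2 I$)
$Y{\left(r \right)} = -72$ ($Y{\left(r \right)} = - \left(-1\right) \left(-72\right) = \left(-1\right) 72 = -72$)
$j{\left(106,21 \right)} - Y{\left(- 2 \left(-3 - 7\right) \right)} = \left(\left(-1\right) 106 + 2 \cdot 21\right) - -72 = \left(-106 + 42\right) + 72 = -64 + 72 = 8$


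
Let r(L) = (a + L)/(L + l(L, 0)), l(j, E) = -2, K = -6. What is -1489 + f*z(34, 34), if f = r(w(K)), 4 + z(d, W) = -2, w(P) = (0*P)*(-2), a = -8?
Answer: -1513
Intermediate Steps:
w(P) = 0 (w(P) = 0*(-2) = 0)
r(L) = (-8 + L)/(-2 + L) (r(L) = (-8 + L)/(L - 2) = (-8 + L)/(-2 + L))
z(d, W) = -6 (z(d, W) = -4 - 2 = -6)
f = 4 (f = (-8 + 0)/(-2 + 0) = -8/(-2) = -1/2*(-8) = 4)
-1489 + f*z(34, 34) = -1489 + 4*(-6) = -1489 - 24 = -1513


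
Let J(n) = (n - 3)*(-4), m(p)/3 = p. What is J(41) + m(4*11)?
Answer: -20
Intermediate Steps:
m(p) = 3*p
J(n) = 12 - 4*n (J(n) = (-3 + n)*(-4) = 12 - 4*n)
J(41) + m(4*11) = (12 - 4*41) + 3*(4*11) = (12 - 164) + 3*44 = -152 + 132 = -20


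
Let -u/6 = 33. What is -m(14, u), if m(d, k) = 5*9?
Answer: -45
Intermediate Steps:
u = -198 (u = -6*33 = -198)
m(d, k) = 45
-m(14, u) = -1*45 = -45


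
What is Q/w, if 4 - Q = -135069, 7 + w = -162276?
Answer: -135073/162283 ≈ -0.83233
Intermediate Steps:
w = -162283 (w = -7 - 162276 = -162283)
Q = 135073 (Q = 4 - 1*(-135069) = 4 + 135069 = 135073)
Q/w = 135073/(-162283) = 135073*(-1/162283) = -135073/162283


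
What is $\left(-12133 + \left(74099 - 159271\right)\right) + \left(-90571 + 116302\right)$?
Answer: $-71574$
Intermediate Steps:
$\left(-12133 + \left(74099 - 159271\right)\right) + \left(-90571 + 116302\right) = \left(-12133 + \left(74099 - 159271\right)\right) + 25731 = \left(-12133 - 85172\right) + 25731 = -97305 + 25731 = -71574$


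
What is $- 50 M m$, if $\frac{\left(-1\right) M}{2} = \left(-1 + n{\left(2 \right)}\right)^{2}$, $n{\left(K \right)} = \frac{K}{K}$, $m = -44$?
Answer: $0$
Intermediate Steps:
$n{\left(K \right)} = 1$
$M = 0$ ($M = - 2 \left(-1 + 1\right)^{2} = - 2 \cdot 0^{2} = \left(-2\right) 0 = 0$)
$- 50 M m = \left(-50\right) 0 \left(-44\right) = 0 \left(-44\right) = 0$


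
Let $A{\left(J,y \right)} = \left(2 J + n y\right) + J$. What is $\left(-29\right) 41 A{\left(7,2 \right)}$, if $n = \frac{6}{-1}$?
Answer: $-10701$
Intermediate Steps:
$n = -6$ ($n = 6 \left(-1\right) = -6$)
$A{\left(J,y \right)} = - 6 y + 3 J$ ($A{\left(J,y \right)} = \left(2 J - 6 y\right) + J = \left(- 6 y + 2 J\right) + J = - 6 y + 3 J$)
$\left(-29\right) 41 A{\left(7,2 \right)} = \left(-29\right) 41 \left(\left(-6\right) 2 + 3 \cdot 7\right) = - 1189 \left(-12 + 21\right) = \left(-1189\right) 9 = -10701$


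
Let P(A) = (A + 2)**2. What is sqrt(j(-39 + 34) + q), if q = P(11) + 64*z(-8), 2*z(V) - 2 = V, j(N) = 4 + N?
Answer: 2*I*sqrt(6) ≈ 4.899*I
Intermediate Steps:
P(A) = (2 + A)**2
z(V) = 1 + V/2
q = -23 (q = (2 + 11)**2 + 64*(1 + (1/2)*(-8)) = 13**2 + 64*(1 - 4) = 169 + 64*(-3) = 169 - 192 = -23)
sqrt(j(-39 + 34) + q) = sqrt((4 + (-39 + 34)) - 23) = sqrt((4 - 5) - 23) = sqrt(-1 - 23) = sqrt(-24) = 2*I*sqrt(6)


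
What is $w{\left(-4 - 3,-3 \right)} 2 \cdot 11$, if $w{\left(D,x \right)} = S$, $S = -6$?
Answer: $-132$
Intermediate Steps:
$w{\left(D,x \right)} = -6$
$w{\left(-4 - 3,-3 \right)} 2 \cdot 11 = \left(-6\right) 2 \cdot 11 = \left(-12\right) 11 = -132$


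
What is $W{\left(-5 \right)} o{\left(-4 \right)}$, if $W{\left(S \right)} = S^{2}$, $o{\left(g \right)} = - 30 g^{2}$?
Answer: $-12000$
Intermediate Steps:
$W{\left(-5 \right)} o{\left(-4 \right)} = \left(-5\right)^{2} \left(- 30 \left(-4\right)^{2}\right) = 25 \left(\left(-30\right) 16\right) = 25 \left(-480\right) = -12000$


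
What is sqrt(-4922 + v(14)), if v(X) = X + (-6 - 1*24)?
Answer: I*sqrt(4938) ≈ 70.271*I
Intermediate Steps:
v(X) = -30 + X (v(X) = X + (-6 - 24) = X - 30 = -30 + X)
sqrt(-4922 + v(14)) = sqrt(-4922 + (-30 + 14)) = sqrt(-4922 - 16) = sqrt(-4938) = I*sqrt(4938)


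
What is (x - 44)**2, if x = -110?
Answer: 23716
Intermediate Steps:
(x - 44)**2 = (-110 - 44)**2 = (-154)**2 = 23716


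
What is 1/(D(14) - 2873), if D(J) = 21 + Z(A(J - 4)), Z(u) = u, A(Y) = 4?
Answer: -1/2848 ≈ -0.00035112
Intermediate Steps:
D(J) = 25 (D(J) = 21 + 4 = 25)
1/(D(14) - 2873) = 1/(25 - 2873) = 1/(-2848) = -1/2848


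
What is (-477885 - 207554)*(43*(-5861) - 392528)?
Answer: 441800392889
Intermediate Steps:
(-477885 - 207554)*(43*(-5861) - 392528) = -685439*(-252023 - 392528) = -685439*(-644551) = 441800392889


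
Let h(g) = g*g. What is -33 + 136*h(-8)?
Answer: 8671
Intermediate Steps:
h(g) = g²
-33 + 136*h(-8) = -33 + 136*(-8)² = -33 + 136*64 = -33 + 8704 = 8671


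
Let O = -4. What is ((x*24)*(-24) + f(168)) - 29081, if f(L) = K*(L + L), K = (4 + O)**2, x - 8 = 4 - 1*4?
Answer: -33689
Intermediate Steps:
x = 8 (x = 8 + (4 - 1*4) = 8 + (4 - 4) = 8 + 0 = 8)
K = 0 (K = (4 - 4)**2 = 0**2 = 0)
f(L) = 0 (f(L) = 0*(L + L) = 0*(2*L) = 0)
((x*24)*(-24) + f(168)) - 29081 = ((8*24)*(-24) + 0) - 29081 = (192*(-24) + 0) - 29081 = (-4608 + 0) - 29081 = -4608 - 29081 = -33689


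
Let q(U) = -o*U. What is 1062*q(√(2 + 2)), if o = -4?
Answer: 8496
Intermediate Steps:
q(U) = 4*U (q(U) = -(-4)*U = 4*U)
1062*q(√(2 + 2)) = 1062*(4*√(2 + 2)) = 1062*(4*√4) = 1062*(4*2) = 1062*8 = 8496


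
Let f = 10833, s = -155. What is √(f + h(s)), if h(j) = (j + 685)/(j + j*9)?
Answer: √260254610/155 ≈ 104.08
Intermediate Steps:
h(j) = (685 + j)/(10*j) (h(j) = (685 + j)/(j + 9*j) = (685 + j)/((10*j)) = (685 + j)*(1/(10*j)) = (685 + j)/(10*j))
√(f + h(s)) = √(10833 + (⅒)*(685 - 155)/(-155)) = √(10833 + (⅒)*(-1/155)*530) = √(10833 - 53/155) = √(1679062/155) = √260254610/155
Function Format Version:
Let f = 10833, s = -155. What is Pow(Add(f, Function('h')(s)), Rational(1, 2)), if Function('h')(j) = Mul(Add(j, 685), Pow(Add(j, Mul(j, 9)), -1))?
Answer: Mul(Rational(1, 155), Pow(260254610, Rational(1, 2))) ≈ 104.08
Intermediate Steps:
Function('h')(j) = Mul(Rational(1, 10), Pow(j, -1), Add(685, j)) (Function('h')(j) = Mul(Add(685, j), Pow(Add(j, Mul(9, j)), -1)) = Mul(Add(685, j), Pow(Mul(10, j), -1)) = Mul(Add(685, j), Mul(Rational(1, 10), Pow(j, -1))) = Mul(Rational(1, 10), Pow(j, -1), Add(685, j)))
Pow(Add(f, Function('h')(s)), Rational(1, 2)) = Pow(Add(10833, Mul(Rational(1, 10), Pow(-155, -1), Add(685, -155))), Rational(1, 2)) = Pow(Add(10833, Mul(Rational(1, 10), Rational(-1, 155), 530)), Rational(1, 2)) = Pow(Add(10833, Rational(-53, 155)), Rational(1, 2)) = Pow(Rational(1679062, 155), Rational(1, 2)) = Mul(Rational(1, 155), Pow(260254610, Rational(1, 2)))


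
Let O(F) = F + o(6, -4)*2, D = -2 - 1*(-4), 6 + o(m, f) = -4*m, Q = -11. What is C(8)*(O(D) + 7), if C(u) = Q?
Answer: 561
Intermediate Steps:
o(m, f) = -6 - 4*m
C(u) = -11
D = 2 (D = -2 + 4 = 2)
O(F) = -60 + F (O(F) = F + (-6 - 4*6)*2 = F + (-6 - 24)*2 = F - 30*2 = F - 60 = -60 + F)
C(8)*(O(D) + 7) = -11*((-60 + 2) + 7) = -11*(-58 + 7) = -11*(-51) = 561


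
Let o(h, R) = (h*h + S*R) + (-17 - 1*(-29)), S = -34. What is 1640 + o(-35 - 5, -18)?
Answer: 3864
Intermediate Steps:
o(h, R) = 12 + h² - 34*R (o(h, R) = (h*h - 34*R) + (-17 - 1*(-29)) = (h² - 34*R) + (-17 + 29) = (h² - 34*R) + 12 = 12 + h² - 34*R)
1640 + o(-35 - 5, -18) = 1640 + (12 + (-35 - 5)² - 34*(-18)) = 1640 + (12 + (-40)² + 612) = 1640 + (12 + 1600 + 612) = 1640 + 2224 = 3864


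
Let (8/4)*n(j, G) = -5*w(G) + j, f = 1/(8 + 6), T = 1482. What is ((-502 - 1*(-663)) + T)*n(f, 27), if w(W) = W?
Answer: -3103627/28 ≈ -1.1084e+5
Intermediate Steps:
f = 1/14 ≈ 0.071429
n(j, G) = j/2 - 5*G/2 (n(j, G) = (-5*G + j)/2 = (j - 5*G)/2 = j/2 - 5*G/2)
((-502 - 1*(-663)) + T)*n(f, 27) = ((-502 - 1*(-663)) + 1482)*((½)*(1/14) - 5/2*27) = ((-502 + 663) + 1482)*(1/28 - 135/2) = (161 + 1482)*(-1889/28) = 1643*(-1889/28) = -3103627/28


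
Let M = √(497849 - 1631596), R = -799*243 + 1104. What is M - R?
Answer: 193053 + 17*I*√3923 ≈ 1.9305e+5 + 1064.8*I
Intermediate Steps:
R = -193053 (R = -194157 + 1104 = -193053)
M = 17*I*√3923 (M = √(-1133747) = 17*I*√3923 ≈ 1064.8*I)
M - R = 17*I*√3923 - 1*(-193053) = 17*I*√3923 + 193053 = 193053 + 17*I*√3923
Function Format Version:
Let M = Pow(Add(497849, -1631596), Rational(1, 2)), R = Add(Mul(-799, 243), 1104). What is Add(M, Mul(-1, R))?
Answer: Add(193053, Mul(17, I, Pow(3923, Rational(1, 2)))) ≈ Add(1.9305e+5, Mul(1064.8, I))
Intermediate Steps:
R = -193053 (R = Add(-194157, 1104) = -193053)
M = Mul(17, I, Pow(3923, Rational(1, 2))) (M = Pow(-1133747, Rational(1, 2)) = Mul(17, I, Pow(3923, Rational(1, 2))) ≈ Mul(1064.8, I))
Add(M, Mul(-1, R)) = Add(Mul(17, I, Pow(3923, Rational(1, 2))), Mul(-1, -193053)) = Add(Mul(17, I, Pow(3923, Rational(1, 2))), 193053) = Add(193053, Mul(17, I, Pow(3923, Rational(1, 2))))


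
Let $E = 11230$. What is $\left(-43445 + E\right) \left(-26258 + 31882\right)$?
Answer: $-181177160$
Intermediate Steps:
$\left(-43445 + E\right) \left(-26258 + 31882\right) = \left(-43445 + 11230\right) \left(-26258 + 31882\right) = \left(-32215\right) 5624 = -181177160$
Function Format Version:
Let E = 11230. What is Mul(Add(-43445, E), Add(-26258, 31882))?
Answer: -181177160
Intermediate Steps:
Mul(Add(-43445, E), Add(-26258, 31882)) = Mul(Add(-43445, 11230), Add(-26258, 31882)) = Mul(-32215, 5624) = -181177160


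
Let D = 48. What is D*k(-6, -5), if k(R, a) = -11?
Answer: -528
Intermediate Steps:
D*k(-6, -5) = 48*(-11) = -528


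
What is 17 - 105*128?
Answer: -13423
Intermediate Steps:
17 - 105*128 = 17 - 13440 = -13423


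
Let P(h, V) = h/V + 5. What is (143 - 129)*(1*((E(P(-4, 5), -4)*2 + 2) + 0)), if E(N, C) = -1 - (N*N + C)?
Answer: -9548/25 ≈ -381.92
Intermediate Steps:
P(h, V) = 5 + h/V
E(N, C) = -1 - C - N² (E(N, C) = -1 - (N² + C) = -1 - (C + N²) = -1 + (-C - N²) = -1 - C - N²)
(143 - 129)*(1*((E(P(-4, 5), -4)*2 + 2) + 0)) = (143 - 129)*(1*(((-1 - 1*(-4) - (5 - 4/5)²)*2 + 2) + 0)) = 14*(1*(((-1 + 4 - (5 - 4*⅕)²)*2 + 2) + 0)) = 14*(1*(((-1 + 4 - (5 - ⅘)²)*2 + 2) + 0)) = 14*(1*(((-1 + 4 - (21/5)²)*2 + 2) + 0)) = 14*(1*(((-1 + 4 - 1*441/25)*2 + 2) + 0)) = 14*(1*(((-1 + 4 - 441/25)*2 + 2) + 0)) = 14*(1*((-366/25*2 + 2) + 0)) = 14*(1*((-732/25 + 2) + 0)) = 14*(1*(-682/25 + 0)) = 14*(1*(-682/25)) = 14*(-682/25) = -9548/25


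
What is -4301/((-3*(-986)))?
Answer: -253/174 ≈ -1.4540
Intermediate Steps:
-4301/((-3*(-986))) = -4301/2958 = -4301*1/2958 = -253/174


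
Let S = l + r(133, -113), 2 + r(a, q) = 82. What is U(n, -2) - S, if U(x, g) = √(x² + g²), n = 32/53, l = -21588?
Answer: 21508 + 2*√3065/53 ≈ 21510.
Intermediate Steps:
r(a, q) = 80 (r(a, q) = -2 + 82 = 80)
n = 32/53 (n = 32*(1/53) = 32/53 ≈ 0.60377)
U(x, g) = √(g² + x²)
S = -21508 (S = -21588 + 80 = -21508)
U(n, -2) - S = √((-2)² + (32/53)²) - 1*(-21508) = √(4 + 1024/2809) + 21508 = √(12260/2809) + 21508 = 2*√3065/53 + 21508 = 21508 + 2*√3065/53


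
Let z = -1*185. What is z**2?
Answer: 34225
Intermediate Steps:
z = -185
z**2 = (-185)**2 = 34225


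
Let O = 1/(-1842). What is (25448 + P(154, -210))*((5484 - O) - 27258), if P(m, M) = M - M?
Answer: -510330463868/921 ≈ -5.5410e+8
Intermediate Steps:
O = -1/1842 ≈ -0.00054289
P(m, M) = 0
(25448 + P(154, -210))*((5484 - O) - 27258) = (25448 + 0)*((5484 - 1*(-1/1842)) - 27258) = 25448*((5484 + 1/1842) - 27258) = 25448*(10101529/1842 - 27258) = 25448*(-40107707/1842) = -510330463868/921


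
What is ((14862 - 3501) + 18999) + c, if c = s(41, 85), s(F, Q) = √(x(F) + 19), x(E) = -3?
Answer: 30364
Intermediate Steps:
s(F, Q) = 4 (s(F, Q) = √(-3 + 19) = √16 = 4)
c = 4
((14862 - 3501) + 18999) + c = ((14862 - 3501) + 18999) + 4 = (11361 + 18999) + 4 = 30360 + 4 = 30364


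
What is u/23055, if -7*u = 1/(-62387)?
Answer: 1/10068325995 ≈ 9.9321e-11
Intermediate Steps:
u = 1/436709 (u = -⅐/(-62387) = -⅐*(-1/62387) = 1/436709 ≈ 2.2899e-6)
u/23055 = (1/436709)/23055 = (1/436709)*(1/23055) = 1/10068325995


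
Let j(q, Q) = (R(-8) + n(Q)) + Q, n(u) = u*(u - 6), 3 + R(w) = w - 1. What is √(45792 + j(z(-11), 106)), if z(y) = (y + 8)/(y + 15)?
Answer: √56486 ≈ 237.67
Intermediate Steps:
R(w) = -4 + w (R(w) = -3 + (w - 1) = -3 + (-1 + w) = -4 + w)
z(y) = (8 + y)/(15 + y)
n(u) = u*(-6 + u)
j(q, Q) = -12 + Q + Q*(-6 + Q) (j(q, Q) = ((-4 - 8) + Q*(-6 + Q)) + Q = (-12 + Q*(-6 + Q)) + Q = -12 + Q + Q*(-6 + Q))
√(45792 + j(z(-11), 106)) = √(45792 + (-12 + 106 + 106*(-6 + 106))) = √(45792 + (-12 + 106 + 106*100)) = √(45792 + (-12 + 106 + 10600)) = √(45792 + 10694) = √56486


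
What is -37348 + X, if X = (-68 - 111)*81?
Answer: -51847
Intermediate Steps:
X = -14499 (X = -179*81 = -14499)
-37348 + X = -37348 - 14499 = -51847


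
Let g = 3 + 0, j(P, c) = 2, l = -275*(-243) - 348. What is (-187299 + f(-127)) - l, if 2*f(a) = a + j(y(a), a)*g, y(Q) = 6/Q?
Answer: -507673/2 ≈ -2.5384e+5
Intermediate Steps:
l = 66477 (l = 66825 - 348 = 66477)
g = 3
f(a) = 3 + a/2 (f(a) = (a + 2*3)/2 = (a + 6)/2 = (6 + a)/2 = 3 + a/2)
(-187299 + f(-127)) - l = (-187299 + (3 + (½)*(-127))) - 1*66477 = (-187299 + (3 - 127/2)) - 66477 = (-187299 - 121/2) - 66477 = -374719/2 - 66477 = -507673/2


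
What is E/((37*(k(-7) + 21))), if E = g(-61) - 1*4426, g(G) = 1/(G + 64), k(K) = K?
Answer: -13277/1554 ≈ -8.5438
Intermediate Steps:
g(G) = 1/(64 + G)
E = -13277/3 (E = 1/(64 - 61) - 1*4426 = 1/3 - 4426 = -13277/3 ≈ -4425.7)
E/((37*(k(-7) + 21))) = -13277*1/(37*(-7 + 21))/3 = -13277/(3*(37*14)) = -13277/3/518 = -13277/3*1/518 = -13277/1554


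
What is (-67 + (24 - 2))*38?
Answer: -1710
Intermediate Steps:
(-67 + (24 - 2))*38 = (-67 + 22)*38 = -45*38 = -1710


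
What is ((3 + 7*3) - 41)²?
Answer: 289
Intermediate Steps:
((3 + 7*3) - 41)² = ((3 + 21) - 41)² = (24 - 41)² = (-17)² = 289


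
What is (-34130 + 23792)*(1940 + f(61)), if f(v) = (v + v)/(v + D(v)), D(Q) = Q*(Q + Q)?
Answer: -822291412/41 ≈ -2.0056e+7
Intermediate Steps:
D(Q) = 2*Q² (D(Q) = Q*(2*Q) = 2*Q²)
f(v) = 2*v/(v + 2*v²) (f(v) = (v + v)/(v + 2*v²) = (2*v)/(v + 2*v²) = 2*v/(v + 2*v²))
(-34130 + 23792)*(1940 + f(61)) = (-34130 + 23792)*(1940 + 2/(1 + 2*61)) = -10338*(1940 + 2/(1 + 122)) = -10338*(1940 + 2/123) = -10338*238622/123 = -822291412/41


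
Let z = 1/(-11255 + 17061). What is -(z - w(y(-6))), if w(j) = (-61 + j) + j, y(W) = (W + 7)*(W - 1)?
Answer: -435451/5806 ≈ -75.000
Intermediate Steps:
y(W) = (-1 + W)*(7 + W) (y(W) = (7 + W)*(-1 + W) = (-1 + W)*(7 + W))
w(j) = -61 + 2*j
z = 1/5806 ≈ 0.00017224
-(z - w(y(-6))) = -(1/5806 - (-61 + 2*(-7 + (-6)² + 6*(-6)))) = -(1/5806 - (-61 + 2*(-7 + 36 - 36))) = -(1/5806 - (-61 + 2*(-7))) = -(1/5806 - (-61 - 14)) = -(1/5806 - 1*(-75)) = -(1/5806 + 75) = -1*435451/5806 = -435451/5806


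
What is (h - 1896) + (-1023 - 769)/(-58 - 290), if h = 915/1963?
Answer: -322841747/170781 ≈ -1890.4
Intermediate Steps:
h = 915/1963 (h = 915*(1/1963) = 915/1963 ≈ 0.46612)
(h - 1896) + (-1023 - 769)/(-58 - 290) = (915/1963 - 1896) + (-1023 - 769)/(-58 - 290) = -3720933/1963 - 1792/(-348) = -3720933/1963 - 1792*(-1/348) = -3720933/1963 + 448/87 = -322841747/170781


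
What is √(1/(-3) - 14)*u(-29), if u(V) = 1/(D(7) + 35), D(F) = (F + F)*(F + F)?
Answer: I*√129/693 ≈ 0.016389*I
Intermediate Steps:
D(F) = 4*F² (D(F) = (2*F)*(2*F) = 4*F²)
u(V) = 1/231 (u(V) = 1/(4*7² + 35) = 1/(4*49 + 35) = 1/(196 + 35) = 1/231)
√(1/(-3) - 14)*u(-29) = √(1/(-3) - 14)*(1/231) = √(-⅓ - 14)*(1/231) = √(-43/3)*(1/231) = (I*√129/3)*(1/231) = I*√129/693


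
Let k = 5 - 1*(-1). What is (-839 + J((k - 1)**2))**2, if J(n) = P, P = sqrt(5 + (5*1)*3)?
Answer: 703941 - 3356*sqrt(5) ≈ 6.9644e+5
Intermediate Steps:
k = 6 (k = 5 + 1 = 6)
P = 2*sqrt(5) (P = sqrt(5 + 5*3) = sqrt(5 + 15) = sqrt(20) = 2*sqrt(5) ≈ 4.4721)
J(n) = 2*sqrt(5)
(-839 + J((k - 1)**2))**2 = (-839 + 2*sqrt(5))**2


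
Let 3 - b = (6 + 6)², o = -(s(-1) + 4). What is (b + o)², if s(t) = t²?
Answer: 21316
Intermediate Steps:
o = -5 (o = -((-1)² + 4) = -(1 + 4) = -1*5 = -5)
b = -141 (b = 3 - (6 + 6)² = 3 - 1*12² = 3 - 1*144 = 3 - 144 = -141)
(b + o)² = (-141 - 5)² = (-146)² = 21316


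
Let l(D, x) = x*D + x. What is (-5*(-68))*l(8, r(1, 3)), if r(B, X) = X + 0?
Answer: 9180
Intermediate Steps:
r(B, X) = X
l(D, x) = x + D*x (l(D, x) = D*x + x = x + D*x)
(-5*(-68))*l(8, r(1, 3)) = (-5*(-68))*(3*(1 + 8)) = 340*(3*9) = 340*27 = 9180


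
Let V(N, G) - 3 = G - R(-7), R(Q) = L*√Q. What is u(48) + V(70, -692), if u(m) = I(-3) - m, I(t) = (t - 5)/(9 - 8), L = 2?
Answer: -745 - 2*I*√7 ≈ -745.0 - 5.2915*I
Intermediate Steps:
R(Q) = 2*√Q
I(t) = -5 + t (I(t) = (-5 + t)/1 = (-5 + t)*1 = -5 + t)
V(N, G) = 3 + G - 2*I*√7 (V(N, G) = 3 + (G - 2*√(-7)) = 3 + (G - 2*I*√7) = 3 + G - 2*I*√7)
u(m) = -8 - m (u(m) = (-5 - 3) - m = -8 - m)
u(48) + V(70, -692) = (-8 - 1*48) + (3 - 692 - 2*I*√7) = (-8 - 48) + (-689 - 2*I*√7) = -56 + (-689 - 2*I*√7) = -745 - 2*I*√7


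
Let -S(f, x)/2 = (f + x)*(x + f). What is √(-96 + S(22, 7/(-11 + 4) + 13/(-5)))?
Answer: 8*I*√302/5 ≈ 27.805*I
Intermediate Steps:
S(f, x) = -2*(f + x)² (S(f, x) = -2*(f + x)*(x + f) = -2*(f + x)*(f + x) = -2*(f + x)²)
√(-96 + S(22, 7/(-11 + 4) + 13/(-5))) = √(-96 - 2*(22 + (7/(-11 + 4) + 13/(-5)))²) = √(-96 - 2*(22 + (7/(-7) + 13*(-⅕)))²) = √(-96 - 2*(22 + (7*(-⅐) - 13/5))²) = √(-96 - 2*(22 + (-1 - 13/5))²) = √(-96 - 2*(22 - 18/5)²) = √(-96 - 2*(92/5)²) = √(-96 - 2*8464/25) = √(-96 - 16928/25) = √(-19328/25) = 8*I*√302/5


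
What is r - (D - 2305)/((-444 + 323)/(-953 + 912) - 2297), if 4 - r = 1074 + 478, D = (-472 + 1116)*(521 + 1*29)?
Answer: -131170993/94056 ≈ -1394.6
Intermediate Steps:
D = 354200 (D = 644*(521 + 29) = 644*550 = 354200)
r = -1548 (r = 4 - (1074 + 478) = 4 - 1*1552 = 4 - 1552 = -1548)
r - (D - 2305)/((-444 + 323)/(-953 + 912) - 2297) = -1548 - (354200 - 2305)/((-444 + 323)/(-953 + 912) - 2297) = -1548 - 351895/(-121/(-41) - 2297) = -1548 - 351895/(-121*(-1/41) - 2297) = -1548 - 351895/(121/41 - 2297) = -1548 - 351895/(-94056/41) = -1548 - 351895*(-41)/94056 = -1548 - 1*(-14427695/94056) = -1548 + 14427695/94056 = -131170993/94056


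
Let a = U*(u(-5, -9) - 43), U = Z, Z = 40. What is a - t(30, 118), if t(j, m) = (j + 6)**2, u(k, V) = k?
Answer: -3216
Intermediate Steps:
U = 40
t(j, m) = (6 + j)**2
a = -1920 (a = 40*(-5 - 43) = 40*(-48) = -1920)
a - t(30, 118) = -1920 - (6 + 30)**2 = -1920 - 1*36**2 = -1920 - 1*1296 = -1920 - 1296 = -3216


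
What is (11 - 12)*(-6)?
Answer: 6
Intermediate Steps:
(11 - 12)*(-6) = -1*(-6) = 6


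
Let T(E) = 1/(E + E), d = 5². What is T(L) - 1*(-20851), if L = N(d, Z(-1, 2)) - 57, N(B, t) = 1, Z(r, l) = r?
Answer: 2335311/112 ≈ 20851.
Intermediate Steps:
d = 25
L = -56 (L = 1 - 57 = -56)
T(E) = 1/(2*E)
T(L) - 1*(-20851) = (½)/(-56) - 1*(-20851) = (½)*(-1/56) + 20851 = -1/112 + 20851 = 2335311/112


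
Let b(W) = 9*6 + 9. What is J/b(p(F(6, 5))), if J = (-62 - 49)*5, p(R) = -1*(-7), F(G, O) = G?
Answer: -185/21 ≈ -8.8095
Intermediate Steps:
p(R) = 7
b(W) = 63 (b(W) = 54 + 9 = 63)
J = -555 (J = -111*5 = -555)
J/b(p(F(6, 5))) = -555/63 = -555*1/63 = -185/21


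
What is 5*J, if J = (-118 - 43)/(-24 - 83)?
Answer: 805/107 ≈ 7.5234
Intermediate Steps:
J = 161/107 (J = -161/(-107) = -161*(-1/107) = 161/107 ≈ 1.5047)
5*J = 5*(161/107) = 805/107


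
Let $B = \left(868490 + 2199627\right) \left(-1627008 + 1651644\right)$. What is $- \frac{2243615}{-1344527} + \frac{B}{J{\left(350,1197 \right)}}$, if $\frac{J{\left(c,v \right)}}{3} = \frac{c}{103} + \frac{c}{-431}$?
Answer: $\frac{375962812010196443811}{38587924900} \approx 9.743 \cdot 10^{9}$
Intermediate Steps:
$J{\left(c,v \right)} = \frac{984 c}{44393}$ ($J{\left(c,v \right)} = 3 \left(\frac{c}{103} + \frac{c}{-431}\right) = 3 \left(c \frac{1}{103} + c \left(- \frac{1}{431}\right)\right) = 3 \left(\frac{c}{103} - \frac{c}{431}\right) = 3 \frac{328 c}{44393} = \frac{984 c}{44393}$)
$B = 75586130412$ ($B = 3068117 \cdot 24636 = 75586130412$)
$- \frac{2243615}{-1344527} + \frac{B}{J{\left(350,1197 \right)}} = - \frac{2243615}{-1344527} + \frac{75586130412}{\frac{984}{44393} \cdot 350} = \left(-2243615\right) \left(- \frac{1}{1344527}\right) + \frac{75586130412}{\frac{344400}{44393}} = \frac{2243615}{1344527} + 75586130412 \cdot \frac{44393}{344400} = \frac{2243615}{1344527} + \frac{279624590614993}{28700} = \frac{375962812010196443811}{38587924900}$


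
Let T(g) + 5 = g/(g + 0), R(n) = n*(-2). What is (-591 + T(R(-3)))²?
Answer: 354025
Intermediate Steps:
R(n) = -2*n
T(g) = -4 (T(g) = -5 + g/(g + 0) = -5 + g/g = -5 + 1 = -4)
(-591 + T(R(-3)))² = (-591 - 4)² = (-595)² = 354025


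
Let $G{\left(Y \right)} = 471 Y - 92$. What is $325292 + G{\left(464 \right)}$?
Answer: $543744$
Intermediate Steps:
$G{\left(Y \right)} = -92 + 471 Y$
$325292 + G{\left(464 \right)} = 325292 + \left(-92 + 471 \cdot 464\right) = 325292 + \left(-92 + 218544\right) = 325292 + 218452 = 543744$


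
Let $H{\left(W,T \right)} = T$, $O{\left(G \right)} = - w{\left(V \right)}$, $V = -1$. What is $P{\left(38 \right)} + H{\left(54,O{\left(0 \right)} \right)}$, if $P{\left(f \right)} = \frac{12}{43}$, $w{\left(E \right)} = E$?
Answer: $\frac{55}{43} \approx 1.2791$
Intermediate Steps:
$O{\left(G \right)} = 1$ ($O{\left(G \right)} = \left(-1\right) \left(-1\right) = 1$)
$P{\left(f \right)} = \frac{12}{43}$ ($P{\left(f \right)} = 12 \cdot \frac{1}{43} = \frac{12}{43}$)
$P{\left(38 \right)} + H{\left(54,O{\left(0 \right)} \right)} = \frac{12}{43} + 1 = \frac{55}{43}$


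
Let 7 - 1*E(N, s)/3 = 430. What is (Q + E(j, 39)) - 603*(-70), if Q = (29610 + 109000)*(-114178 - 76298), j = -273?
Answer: -26401837419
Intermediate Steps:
E(N, s) = -1269 (E(N, s) = 21 - 3*430 = 21 - 1290 = -1269)
Q = -26401878360 (Q = 138610*(-190476) = -26401878360)
(Q + E(j, 39)) - 603*(-70) = (-26401878360 - 1269) - 603*(-70) = -26401879629 + 42210 = -26401837419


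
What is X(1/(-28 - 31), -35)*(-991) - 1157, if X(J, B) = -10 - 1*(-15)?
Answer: -6112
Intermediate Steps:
X(J, B) = 5 (X(J, B) = -10 + 15 = 5)
X(1/(-28 - 31), -35)*(-991) - 1157 = 5*(-991) - 1157 = -4955 - 1157 = -6112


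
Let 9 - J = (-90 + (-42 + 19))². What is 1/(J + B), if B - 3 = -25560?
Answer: -1/38317 ≈ -2.6098e-5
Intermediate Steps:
B = -25557 (B = 3 - 25560 = -25557)
J = -12760 (J = 9 - (-90 + (-42 + 19))² = 9 - (-90 - 23)² = 9 - 1*(-113)² = 9 - 1*12769 = 9 - 12769 = -12760)
1/(J + B) = 1/(-12760 - 25557) = 1/(-38317) = -1/38317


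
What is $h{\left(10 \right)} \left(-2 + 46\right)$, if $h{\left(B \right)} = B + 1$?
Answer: $484$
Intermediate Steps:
$h{\left(B \right)} = 1 + B$
$h{\left(10 \right)} \left(-2 + 46\right) = \left(1 + 10\right) \left(-2 + 46\right) = 11 \cdot 44 = 484$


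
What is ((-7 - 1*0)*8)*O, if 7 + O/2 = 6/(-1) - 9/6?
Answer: 1624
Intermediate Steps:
O = -29 (O = -14 + 2*(6/(-1) - 9/6) = -14 + 2*(6*(-1) - 9*1/6) = -14 + 2*(-6 - 3/2) = -14 + 2*(-15/2) = -14 - 15 = -29)
((-7 - 1*0)*8)*O = ((-7 - 1*0)*8)*(-29) = ((-7 + 0)*8)*(-29) = -7*8*(-29) = -56*(-29) = 1624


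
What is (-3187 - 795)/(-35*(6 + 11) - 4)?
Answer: 3982/599 ≈ 6.6477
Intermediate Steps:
(-3187 - 795)/(-35*(6 + 11) - 4) = -3982/(-35*17 - 4) = -3982/(-595 - 4) = -3982/(-599) = -3982*(-1/599) = 3982/599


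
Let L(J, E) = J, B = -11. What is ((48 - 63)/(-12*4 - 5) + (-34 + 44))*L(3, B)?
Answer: 1635/53 ≈ 30.849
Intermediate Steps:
((48 - 63)/(-12*4 - 5) + (-34 + 44))*L(3, B) = ((48 - 63)/(-12*4 - 5) + (-34 + 44))*3 = (-15/(-48 - 5) + 10)*3 = (-15/(-53) + 10)*3 = (-15*(-1/53) + 10)*3 = (15/53 + 10)*3 = (545/53)*3 = 1635/53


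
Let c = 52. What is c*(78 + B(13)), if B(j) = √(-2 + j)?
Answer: 4056 + 52*√11 ≈ 4228.5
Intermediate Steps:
c*(78 + B(13)) = 52*(78 + √(-2 + 13)) = 52*(78 + √11) = 4056 + 52*√11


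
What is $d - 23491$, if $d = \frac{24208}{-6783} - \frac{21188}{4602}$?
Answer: $- \frac{7191522413}{306033} \approx -23499.0$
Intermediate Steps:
$d = - \frac{2501210}{306033}$ ($d = 24208 \left(- \frac{1}{6783}\right) - \frac{10594}{2301} = - \frac{1424}{399} - \frac{10594}{2301} = - \frac{2501210}{306033} \approx -8.173$)
$d - 23491 = - \frac{2501210}{306033} - 23491 = - \frac{7191522413}{306033}$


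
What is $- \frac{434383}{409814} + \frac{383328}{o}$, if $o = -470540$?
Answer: $- \frac{90371939453}{48208469890} \approx -1.8746$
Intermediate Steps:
$- \frac{434383}{409814} + \frac{383328}{o} = - \frac{434383}{409814} + \frac{383328}{-470540} = \left(-434383\right) \frac{1}{409814} + 383328 \left(- \frac{1}{470540}\right) = - \frac{434383}{409814} - \frac{95832}{117635} = - \frac{90371939453}{48208469890}$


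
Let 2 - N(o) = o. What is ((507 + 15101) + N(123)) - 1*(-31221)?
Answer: 46708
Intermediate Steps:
N(o) = 2 - o
((507 + 15101) + N(123)) - 1*(-31221) = ((507 + 15101) + (2 - 1*123)) - 1*(-31221) = (15608 + (2 - 123)) + 31221 = (15608 - 121) + 31221 = 15487 + 31221 = 46708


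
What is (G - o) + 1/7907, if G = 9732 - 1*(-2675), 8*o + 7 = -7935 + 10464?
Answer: 382437873/31628 ≈ 12092.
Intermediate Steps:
o = 1261/4 (o = -7/8 + (-7935 + 10464)/8 = -7/8 + (⅛)*2529 = -7/8 + 2529/8 = 1261/4 ≈ 315.25)
G = 12407 (G = 9732 + 2675 = 12407)
(G - o) + 1/7907 = (12407 - 1*1261/4) + 1/7907 = (12407 - 1261/4) + 1/7907 = 48367/4 + 1/7907 = 382437873/31628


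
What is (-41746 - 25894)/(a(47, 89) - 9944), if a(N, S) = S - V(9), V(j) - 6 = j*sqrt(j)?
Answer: 8455/1236 ≈ 6.8406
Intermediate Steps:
V(j) = 6 + j**(3/2) (V(j) = 6 + j*sqrt(j) = 6 + j**(3/2))
a(N, S) = -33 + S (a(N, S) = S - (6 + 9**(3/2)) = S - (6 + 27) = S - 1*33 = S - 33 = -33 + S)
(-41746 - 25894)/(a(47, 89) - 9944) = (-41746 - 25894)/((-33 + 89) - 9944) = -67640/(56 - 9944) = -67640/(-9888) = -67640*(-1/9888) = 8455/1236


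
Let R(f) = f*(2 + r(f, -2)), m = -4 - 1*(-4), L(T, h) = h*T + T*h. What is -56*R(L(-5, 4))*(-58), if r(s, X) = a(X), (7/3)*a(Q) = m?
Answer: -259840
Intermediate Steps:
L(T, h) = 2*T*h (L(T, h) = T*h + T*h = 2*T*h)
m = 0 (m = -4 + 4 = 0)
a(Q) = 0 (a(Q) = (3/7)*0 = 0)
r(s, X) = 0
R(f) = 2*f (R(f) = f*(2 + 0) = f*2 = 2*f)
-56*R(L(-5, 4))*(-58) = -112*2*(-5)*4*(-58) = -112*(-40)*(-58) = -56*(-80)*(-58) = 4480*(-58) = -259840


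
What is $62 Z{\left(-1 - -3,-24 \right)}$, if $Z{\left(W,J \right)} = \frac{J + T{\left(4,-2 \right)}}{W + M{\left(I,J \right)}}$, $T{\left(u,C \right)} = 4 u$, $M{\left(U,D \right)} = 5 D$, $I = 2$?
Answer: $\frac{248}{59} \approx 4.2034$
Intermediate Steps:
$Z{\left(W,J \right)} = \frac{16 + J}{W + 5 J}$ ($Z{\left(W,J \right)} = \frac{J + 4 \cdot 4}{W + 5 J} = \frac{J + 16}{W + 5 J} = \frac{16 + J}{W + 5 J}$)
$62 Z{\left(-1 - -3,-24 \right)} = 62 \frac{16 - 24}{\left(-1 - -3\right) + 5 \left(-24\right)} = 62 \frac{1}{\left(-1 + 3\right) - 120} \left(-8\right) = 62 \frac{1}{2 - 120} \left(-8\right) = 62 \frac{1}{-118} \left(-8\right) = 62 \left(\left(- \frac{1}{118}\right) \left(-8\right)\right) = 62 \cdot \frac{4}{59} = \frac{248}{59}$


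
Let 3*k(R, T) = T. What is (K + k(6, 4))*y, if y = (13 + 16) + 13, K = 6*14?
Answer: 3584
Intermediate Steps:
k(R, T) = T/3
K = 84
y = 42 (y = 29 + 13 = 42)
(K + k(6, 4))*y = (84 + (⅓)*4)*42 = (84 + 4/3)*42 = (256/3)*42 = 3584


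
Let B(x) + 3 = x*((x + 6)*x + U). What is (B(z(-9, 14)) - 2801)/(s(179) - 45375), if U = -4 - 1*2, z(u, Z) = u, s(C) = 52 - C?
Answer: 2993/45502 ≈ 0.065777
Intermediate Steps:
U = -6 (U = -4 - 2 = -6)
B(x) = -3 + x*(-6 + x*(6 + x)) (B(x) = -3 + x*((x + 6)*x - 6) = -3 + x*((6 + x)*x - 6) = -3 + x*(x*(6 + x) - 6) = -3 + x*(-6 + x*(6 + x)))
(B(z(-9, 14)) - 2801)/(s(179) - 45375) = ((-3 + (-9)³ - 6*(-9) + 6*(-9)²) - 2801)/((52 - 1*179) - 45375) = ((-3 - 729 + 54 + 6*81) - 2801)/((52 - 179) - 45375) = ((-3 - 729 + 54 + 486) - 2801)/(-127 - 45375) = (-192 - 2801)/(-45502) = -2993*(-1/45502) = 2993/45502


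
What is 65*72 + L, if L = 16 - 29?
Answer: 4667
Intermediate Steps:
L = -13
65*72 + L = 65*72 - 13 = 4680 - 13 = 4667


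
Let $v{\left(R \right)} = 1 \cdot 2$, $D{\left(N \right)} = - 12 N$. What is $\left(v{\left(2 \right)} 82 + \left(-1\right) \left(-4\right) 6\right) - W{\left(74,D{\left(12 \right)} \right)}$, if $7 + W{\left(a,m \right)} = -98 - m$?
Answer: $149$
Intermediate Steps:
$v{\left(R \right)} = 2$
$W{\left(a,m \right)} = -105 - m$ ($W{\left(a,m \right)} = -7 - \left(98 + m\right) = -105 - m$)
$\left(v{\left(2 \right)} 82 + \left(-1\right) \left(-4\right) 6\right) - W{\left(74,D{\left(12 \right)} \right)} = \left(2 \cdot 82 + \left(-1\right) \left(-4\right) 6\right) - \left(-105 - \left(-12\right) 12\right) = \left(164 + 4 \cdot 6\right) - \left(-105 - -144\right) = \left(164 + 24\right) - \left(-105 + 144\right) = 188 - 39 = 149$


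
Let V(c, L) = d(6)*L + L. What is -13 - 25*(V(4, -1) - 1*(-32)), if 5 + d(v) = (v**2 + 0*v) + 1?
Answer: 12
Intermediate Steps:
d(v) = -4 + v**2 (d(v) = -5 + ((v**2 + 0*v) + 1) = -5 + ((v**2 + 0) + 1) = -5 + (v**2 + 1) = -5 + (1 + v**2) = -4 + v**2)
V(c, L) = 33*L (V(c, L) = (-4 + 6**2)*L + L = (-4 + 36)*L + L = 32*L + L = 33*L)
-13 - 25*(V(4, -1) - 1*(-32)) = -13 - 25*(33*(-1) - 1*(-32)) = -13 - 25*(-33 + 32) = -13 - 25*(-1) = -13 + 25 = 12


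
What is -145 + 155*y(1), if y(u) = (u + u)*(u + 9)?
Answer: 2955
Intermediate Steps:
y(u) = 2*u*(9 + u) (y(u) = (2*u)*(9 + u) = 2*u*(9 + u))
-145 + 155*y(1) = -145 + 155*(2*1*(9 + 1)) = -145 + 155*(2*1*10) = -145 + 155*20 = -145 + 3100 = 2955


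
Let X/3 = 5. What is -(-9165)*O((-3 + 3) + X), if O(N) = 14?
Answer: 128310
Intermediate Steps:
X = 15 (X = 3*5 = 15)
-(-9165)*O((-3 + 3) + X) = -(-9165)*14 = -9165*(-14) = 128310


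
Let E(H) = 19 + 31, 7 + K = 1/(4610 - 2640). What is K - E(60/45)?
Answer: -112289/1970 ≈ -57.000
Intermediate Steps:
K = -13789/1970 (K = -7 + 1/(4610 - 2640) = -7 + 1/1970 = -13789/1970 ≈ -6.9995)
E(H) = 50
K - E(60/45) = -13789/1970 - 1*50 = -13789/1970 - 50 = -112289/1970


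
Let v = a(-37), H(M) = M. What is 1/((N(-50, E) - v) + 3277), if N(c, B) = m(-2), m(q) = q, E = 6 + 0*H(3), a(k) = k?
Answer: 1/3312 ≈ 0.00030193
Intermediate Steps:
E = 6 (E = 6 + 0*3 = 6 + 0 = 6)
N(c, B) = -2
v = -37
1/((N(-50, E) - v) + 3277) = 1/((-2 - 1*(-37)) + 3277) = 1/((-2 + 37) + 3277) = 1/(35 + 3277) = 1/3312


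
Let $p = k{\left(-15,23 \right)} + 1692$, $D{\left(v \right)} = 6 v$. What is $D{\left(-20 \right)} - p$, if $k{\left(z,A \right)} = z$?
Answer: $-1797$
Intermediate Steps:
$p = 1677$ ($p = -15 + 1692 = 1677$)
$D{\left(-20 \right)} - p = 6 \left(-20\right) - 1677 = -120 - 1677 = -1797$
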